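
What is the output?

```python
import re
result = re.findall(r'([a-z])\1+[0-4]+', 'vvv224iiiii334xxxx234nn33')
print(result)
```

A backreference is literal: `\1` must see the identical characters the first group matched.
`findall` collects group 1 from each match (4 total).

['v', 'i', 'x', 'n']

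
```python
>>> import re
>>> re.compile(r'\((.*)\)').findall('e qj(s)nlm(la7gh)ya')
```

Scanning left to right: at [4:17] match '(s)nlm(la7gh)', group 1 = 's)nlm(la7gh'.
With a single group, `findall` returns only what that group captured — 1 item.

['s)nlm(la7gh']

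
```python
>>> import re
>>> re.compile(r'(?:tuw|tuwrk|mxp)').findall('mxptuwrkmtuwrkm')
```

Alternation tries branches left to right and keeps the first one that lets the overall match succeed at that position.
Walking the string: at [0:3] → 'mxp'; at [3:6] → 'tuw'; at [9:12] → 'tuw'.
`findall` yields the raw match text (3 of them) because the pattern has no groups.

['mxp', 'tuw', 'tuw']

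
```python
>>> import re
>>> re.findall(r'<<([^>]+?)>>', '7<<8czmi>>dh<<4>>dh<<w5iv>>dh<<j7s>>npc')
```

['8czmi', '4', 'w5iv', 'j7s']

Matches: at [1:10] match '<<8czmi>>', group 1 = '8czmi'; at [12:17] match '<<4>>', group 1 = '4'; at [19:27] match '<<w5iv>>', group 1 = 'w5iv'; at [29:36] match '<<j7s>>', group 1 = 'j7s'.
With a single group, `findall` returns only what that group captured — 4 items.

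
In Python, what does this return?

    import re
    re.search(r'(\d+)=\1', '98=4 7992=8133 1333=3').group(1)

The backreference `\1` re-matches whatever the first group consumed, character for character.
`re.search` scans for the first position where the pattern succeeds.
The match spans [18:21] → '3=3'.
Captured: group 1 = '3'.

'3'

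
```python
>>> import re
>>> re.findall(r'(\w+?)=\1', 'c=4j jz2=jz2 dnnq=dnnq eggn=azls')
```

['jz2', 'dnnq']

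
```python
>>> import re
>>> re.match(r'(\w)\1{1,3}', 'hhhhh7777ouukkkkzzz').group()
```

'hhhh'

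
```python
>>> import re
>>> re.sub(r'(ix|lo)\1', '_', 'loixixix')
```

'lo_ix'

`\1` has to match the exact text group 1 already captured.
Every occurrence is swapped for '_'.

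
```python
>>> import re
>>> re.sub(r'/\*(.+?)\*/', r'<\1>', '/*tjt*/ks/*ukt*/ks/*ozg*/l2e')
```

'<tjt>ks<ukt>ks<ozg>l2e'

With the lazy modifier that quantifier settles for the fewest repetitions that let the rest of the pattern succeed (the atoms after it are unaffected and can still be greedy).
Matches: at [0:7] → '/*tjt*/'; at [9:16] → '/*ukt*/'; at [18:25] → '/*ozg*/'.
`\1` in the replacement pulls in group 1's text for each match.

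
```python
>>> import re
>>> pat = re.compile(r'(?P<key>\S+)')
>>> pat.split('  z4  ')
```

['  ', 'z4', '  ']

Because the pattern has a capturing group, `split` also inserts each captured text between the pieces.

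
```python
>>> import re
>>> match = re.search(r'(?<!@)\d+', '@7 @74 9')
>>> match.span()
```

(5, 6)

Because the assertion is negative and zero-width, positions next to the forbidden text are skipped.
`re.search` scans for the first position where the pattern succeeds.
The match spans [5:6] → '4'.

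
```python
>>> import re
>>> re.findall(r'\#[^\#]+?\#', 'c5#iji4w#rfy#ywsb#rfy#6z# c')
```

['#iji4w#', '#ywsb#', '#6z#']

Walking the string: at [2:9] → '#iji4w#'; at [12:18] → '#ywsb#'; at [21:25] → '#6z#'.
With no groups in the pattern, `findall` gives back each whole match — 3 here.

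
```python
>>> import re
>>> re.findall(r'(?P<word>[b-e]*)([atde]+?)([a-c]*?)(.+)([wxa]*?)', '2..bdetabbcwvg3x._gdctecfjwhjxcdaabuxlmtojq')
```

[('bde', 't', '', 'abbcwvg3x._gdctecfjwhjxcdaabuxlmtojq', '')]

This matches zero or more of a character in [b-e] (captured as 'word'); then one or more of one of [atde] (lazy) (captured); then zero or more of a character in [a-c] (lazy) (captured); then one or more of any character (captured); then zero or more of one of [wxa] (lazy) (captured).
With 5 capturing groups, `findall` returns a 5-tuple per match.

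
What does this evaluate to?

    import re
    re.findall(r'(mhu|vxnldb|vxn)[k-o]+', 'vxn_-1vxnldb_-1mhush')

['vxn']

Walking the string: at [6:10] match 'vxnl', group 1 = 'vxn'.
Because there's exactly one group, `findall` drops the full match and keeps group 1 from the one hit.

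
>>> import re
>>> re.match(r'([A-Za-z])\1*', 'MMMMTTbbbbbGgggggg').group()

'MMMM'

With `match`, the pattern is implicitly anchored at the beginning.
The match spans [0:4] → 'MMMM'.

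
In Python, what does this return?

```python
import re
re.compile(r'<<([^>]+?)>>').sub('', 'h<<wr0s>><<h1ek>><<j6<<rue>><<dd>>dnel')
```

`sub` substitutes '' at each match site.

'hdnel'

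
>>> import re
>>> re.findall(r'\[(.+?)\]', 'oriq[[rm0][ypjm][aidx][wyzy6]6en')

['[rm0', 'ypjm', 'aidx', 'wyzy6']

Because the quantifier is non-greedy, it stops expanding at the earliest point where the rest of the pattern can succeed.
Walking the string: at [4:10] match '[[rm0]', group 1 = '[rm0'; at [10:16] match '[ypjm]', group 1 = 'ypjm'; at [16:22] match '[aidx]', group 1 = 'aidx'; at [22:29] match '[wyzy6]', group 1 = 'wyzy6'.
Because there's exactly one group, `findall` drops the full match and keeps group 1 from each hit.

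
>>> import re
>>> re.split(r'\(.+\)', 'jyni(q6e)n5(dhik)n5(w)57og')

['jyni', '57og']

Splitting on the pattern gives 2 pieces.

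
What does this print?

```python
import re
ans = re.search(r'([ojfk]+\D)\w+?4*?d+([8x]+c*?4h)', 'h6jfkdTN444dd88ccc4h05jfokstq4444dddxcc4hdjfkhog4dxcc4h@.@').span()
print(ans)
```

(2, 20)

Pattern: one or more of one of [ojfk], then a non-digit (captured); then one or more of a word character (lazy), then zero or more of the literal '4' (lazy); then one or more of a literal 'd'; then one or more of one of [8x], then zero or more of a literal 'c' (lazy), then the literal '4h' (captured).
`re.search` scans for the first position where the pattern succeeds.
The match spans [2:20] → 'jfkdTN444dd88ccc4h'.
Captured: group 1 = 'jfkd', group 2 = '88ccc4h'.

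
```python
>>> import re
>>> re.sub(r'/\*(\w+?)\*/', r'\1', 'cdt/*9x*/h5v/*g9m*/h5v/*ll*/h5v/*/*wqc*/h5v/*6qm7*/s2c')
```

'cdt9xh5vg9mh5vllh5v/*wqch5v6qm7s2c'

Matches: at [3:9] → '/*9x*/'; at [12:19] → '/*g9m*/'; at [22:28] → '/*ll*/'; at [33:40] → '/*wqc*/'; at [43:51] → '/*6qm7*/'.
The replacement refers to a captured group, so each match is rewritten using its own captured text.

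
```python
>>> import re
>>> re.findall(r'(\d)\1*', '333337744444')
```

The backreference `\1` re-matches whatever the first group consumed, character for character.
With a single group, `findall` returns only what that group captured — 3 items.

['3', '7', '4']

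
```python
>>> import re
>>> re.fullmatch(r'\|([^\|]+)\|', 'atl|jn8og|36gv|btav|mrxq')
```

For `fullmatch`, every character of the input must be accounted for by the pattern.
Here there's no way to consume every character, so the call returns None.

None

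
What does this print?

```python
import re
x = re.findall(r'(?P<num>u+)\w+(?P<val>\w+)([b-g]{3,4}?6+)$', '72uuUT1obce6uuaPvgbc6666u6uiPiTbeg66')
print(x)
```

The pattern matches one or more of a literal 'u' (captured as 'num'); then one or more of a word character; then one or more of a word character (captured as 'val'); then 3 to 4 of a character in [b-g] (lazy), then one or more of a literal '6' (captured); then anchored at the end.
Scanning left to right: at [2:36] match 'uuUT1obce6uuaPvgbc6666u6uiPiTbeg66', groups = ('uu', 'T', 'beg66').
Multiple groups make `findall` return tuples — one 3-tuple for the one match.

[('uu', 'T', 'beg66')]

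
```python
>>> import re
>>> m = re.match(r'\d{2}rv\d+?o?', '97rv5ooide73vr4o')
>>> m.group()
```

`re.match` won't scan ahead — the pattern has to work from the very first character.
The match spans [0:6] → '97rv5o'.

'97rv5o'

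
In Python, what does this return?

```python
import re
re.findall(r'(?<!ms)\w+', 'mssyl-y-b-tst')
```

['mssyl', 'y', 'b', 'tst']

The negative lookaround is zero-width — it rules out positions where the adjacent text would match, without consuming anything.
No capturing groups, so `findall` returns the 4 full match strings.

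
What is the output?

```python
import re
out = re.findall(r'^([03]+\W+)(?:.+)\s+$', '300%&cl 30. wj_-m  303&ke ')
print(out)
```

['300%&']

This matches anchored at the start of the string; then one or more of one of [03], then one or more of a non-word character (captured); then one or more of any character (non-capturing group); then one or more of whitespace; then anchored at the end.
Matches: at [0:26] match '300%&cl 30. wj_-m  303&ke ', group 1 = '300%&'.
With a single group, `findall` returns only what that group captured — 1 item.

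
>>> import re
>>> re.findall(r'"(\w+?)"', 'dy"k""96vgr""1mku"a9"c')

['k', '96vgr', '1mku']

Matches: at [2:5] match '"k"', group 1 = 'k'; at [5:12] match '"96vgr"', group 1 = '96vgr'; at [12:18] match '"1mku"', group 1 = '1mku'.
`findall` collects group 1 from each match (3 total).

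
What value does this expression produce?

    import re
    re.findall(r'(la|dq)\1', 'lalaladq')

A backreference is literal: `\1` must see the identical characters the first group matched.
With a single group, `findall` returns only what that group captured — 1 item.

['la']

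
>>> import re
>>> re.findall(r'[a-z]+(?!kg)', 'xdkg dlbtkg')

['xdkg', 'dlbtkg']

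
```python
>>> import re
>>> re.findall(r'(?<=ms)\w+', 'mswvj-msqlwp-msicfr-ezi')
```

The lookaround is zero-width — it requires the adjacent text to match without consuming it, so the asserted text isn't part of the match.
Matches: at [2:5] → 'wvj'; at [8:12] → 'qlwp'; at [15:19] → 'icfr'.
`findall` yields the raw match text (3 of them) because the pattern has no groups.

['wvj', 'qlwp', 'icfr']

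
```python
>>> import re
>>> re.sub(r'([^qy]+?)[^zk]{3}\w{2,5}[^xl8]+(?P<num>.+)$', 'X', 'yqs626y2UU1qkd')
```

The pattern matches one or more of any character except [qy] (lazy) (captured); then exactly 3 of any character except [zk], then 2 to 5 of a word character, then one or more of any character except [xl8]; then one or more of any character (captured as 'num'); then anchored at the end.
Every occurrence is swapped for 'X'.

'yqX'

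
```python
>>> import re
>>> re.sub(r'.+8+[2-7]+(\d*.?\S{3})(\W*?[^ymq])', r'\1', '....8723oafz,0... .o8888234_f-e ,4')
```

'_f-e,4'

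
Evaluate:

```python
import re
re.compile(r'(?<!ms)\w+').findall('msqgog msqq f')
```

['msqgog', 'msqq', 'f']

Because the assertion is negative and zero-width, positions next to the forbidden text are skipped.
`findall` yields the raw match text (3 of them) because the pattern has no groups.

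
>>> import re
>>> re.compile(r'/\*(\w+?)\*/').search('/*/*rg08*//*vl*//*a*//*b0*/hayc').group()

`re.search` tries every starting position until one works.
The match spans [2:10] → '/*rg08*/'.
Captured: group 1 = 'rg08'.

'/*rg08*/'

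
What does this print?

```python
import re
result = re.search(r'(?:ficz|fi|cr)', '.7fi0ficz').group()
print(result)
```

fi

The match spans [2:4] → 'fi'.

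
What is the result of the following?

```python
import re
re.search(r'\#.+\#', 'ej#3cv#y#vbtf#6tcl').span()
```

`re.search` tries every starting position until one works.
The match spans [2:14] → '#3cv#y#vbtf#'.

(2, 14)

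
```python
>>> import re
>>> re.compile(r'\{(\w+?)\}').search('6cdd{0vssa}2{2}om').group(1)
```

'0vssa'

`search` walks the string left to right and returns the first match it finds.
The match spans [4:11] → '{0vssa}'.
Captured: group 1 = '0vssa'.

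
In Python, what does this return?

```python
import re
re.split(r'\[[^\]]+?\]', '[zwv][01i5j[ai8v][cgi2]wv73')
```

Matches to split on: at [0:5] → '[zwv]'; at [5:17] → '[01i5j[ai8v]'; at [17:23] → '[cgi2]'.
Each match becomes a cut point; 4 segments remain.

['', '', '', 'wv73']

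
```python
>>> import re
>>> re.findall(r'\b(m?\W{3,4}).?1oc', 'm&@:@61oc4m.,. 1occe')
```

One capturing group, so `findall` returns just the captured substring from each match — 2 in all.

['m&@:@', '.,. ']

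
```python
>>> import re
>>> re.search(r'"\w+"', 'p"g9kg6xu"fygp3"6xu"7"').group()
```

'"g9kg6xu"'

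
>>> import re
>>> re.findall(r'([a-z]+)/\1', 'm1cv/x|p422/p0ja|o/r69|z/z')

['z']

The backreference `\1` re-matches whatever the first group consumed, character for character.
One capturing group, so `findall` returns just the captured substring from the one match — 1 in all.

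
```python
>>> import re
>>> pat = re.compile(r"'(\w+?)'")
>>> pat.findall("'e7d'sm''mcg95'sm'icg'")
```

['e7d', 'mcg95', 'icg']

Scanning left to right: at [0:5] match "'e7d'", group 1 = 'e7d'; at [8:15] match "'mcg95'", group 1 = 'mcg95'; at [17:22] match "'icg'", group 1 = 'icg'.
Because there's exactly one group, `findall` drops the full match and keeps group 1 from each hit.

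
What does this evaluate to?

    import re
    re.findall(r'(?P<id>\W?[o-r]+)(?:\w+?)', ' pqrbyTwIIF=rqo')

[' pqr', '=rq']

The pattern matches optionally a non-word character, then one or more of a character in [o-r] (captured as 'id'); then one or more of a word character (lazy) (non-capturing group).
`findall` collects group 1 from each match (2 total).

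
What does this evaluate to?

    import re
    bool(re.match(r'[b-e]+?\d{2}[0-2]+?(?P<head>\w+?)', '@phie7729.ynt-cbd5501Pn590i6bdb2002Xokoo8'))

False

`re.match` won't scan ahead — the pattern has to work from the very first character.
Here position 0 doesn't satisfy it, so the call returns None, and `bool(None)` is False.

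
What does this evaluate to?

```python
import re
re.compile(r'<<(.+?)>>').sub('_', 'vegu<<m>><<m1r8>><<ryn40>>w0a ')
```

'vegu___w0a '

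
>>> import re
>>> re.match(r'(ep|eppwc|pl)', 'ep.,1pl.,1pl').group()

'ep'

`re.match` only tries the pattern at the start of the string.
The match spans [0:2] → 'ep'.
Captured: group 1 = 'ep'.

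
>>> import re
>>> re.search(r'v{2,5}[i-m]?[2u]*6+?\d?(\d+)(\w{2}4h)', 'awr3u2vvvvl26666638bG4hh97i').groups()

Pattern: 2 to 5 of the literal 'v', then optionally a character in [i-m]; then zero or more of one of [2u], then one or more of a literal '6' (lazy), then optionally a digit; then one or more of a digit (captured); then exactly 2 of a word character, then the literal '4h' (captured).
Lazy quantifiers expand one character at a time until the remainder of the pattern can match.
Unlike `match`, `search` isn't anchored — it looks for the pattern anywhere in the string.
The match spans [6:23] → 'vvvvl26666638bG4h'.
Captured: group 1 = '66638', group 2 = 'bG4h'.

('66638', 'bG4h')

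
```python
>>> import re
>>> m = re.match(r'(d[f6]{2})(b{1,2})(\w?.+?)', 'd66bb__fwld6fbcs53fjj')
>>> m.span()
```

This matches a literal 'd', then exactly 2 of one of [f6] (captured); then 1 to 2 of a literal 'b' (captured); then optionally a word character, then one or more of any character (lazy) (captured).
A non-greedy quantifier consumes as few characters as it can — just enough that the remainder of the pattern still matches from where it stops; whatever follows it matches normally.
With `match`, the pattern is implicitly anchored at the beginning.
The match spans [0:7] → 'd66bb__'.
Captured: group 1 = 'd66', group 2 = 'bb', group 3 = '__'.

(0, 7)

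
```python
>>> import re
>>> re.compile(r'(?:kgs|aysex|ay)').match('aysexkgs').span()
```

`match` is anchored at position 0; if the pattern doesn't fit there, it returns None.
The match spans [0:5] → 'aysex'.

(0, 5)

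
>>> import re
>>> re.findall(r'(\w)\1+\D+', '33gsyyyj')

`\1` is not a pattern — it's the concrete string captured by group 1, re-applied verbatim.
With a single group, `findall` returns only what that group captured — 1 item.

['3']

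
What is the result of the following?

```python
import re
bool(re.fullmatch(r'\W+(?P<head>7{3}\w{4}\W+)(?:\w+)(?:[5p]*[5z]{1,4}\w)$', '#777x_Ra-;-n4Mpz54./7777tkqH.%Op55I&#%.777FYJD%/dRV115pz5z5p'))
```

The pattern matches one or more of a non-word character; then exactly 3 of the literal '7', then exactly 4 of a word character, then one or more of a non-word character (captured as 'head'); then one or more of a word character (non-capturing group); then zero or more of one of [5p], then 1 to 4 of one of [5z], then a word character (non-capturing group); then anchored at the end.
`re.fullmatch` is like wrapping the pattern in `^…$` (in single-line mode).
Here the string isn't matched end-to-end, so the call returns None, and `bool(None)` is False.

False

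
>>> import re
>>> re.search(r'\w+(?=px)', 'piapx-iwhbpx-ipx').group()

'pia'

The positive lookaround only admits positions where the adjacent text matches; those characters stay outside the span.
The match spans [0:3] → 'pia'.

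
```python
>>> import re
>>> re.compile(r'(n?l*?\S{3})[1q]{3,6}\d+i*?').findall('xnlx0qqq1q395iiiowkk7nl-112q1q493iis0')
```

['nlx0', '112']

Pattern: optionally a literal 'n', then zero or more of the literal 'l' (lazy), then exactly 3 of a non-whitespace character (captured); then 3 to 6 of one of [1q], then one or more of a digit, then zero or more of the literal 'i' (lazy).
Lazy quantifiers expand one character at a time until the remainder of the pattern can match.
Walking the string: at [1:13] match 'nlx0qqq1q395', group 1 = 'nlx0'; at [24:33] match '112q1q493', group 1 = '112'.
Because there's exactly one group, `findall` drops the full match and keeps group 1 from each hit.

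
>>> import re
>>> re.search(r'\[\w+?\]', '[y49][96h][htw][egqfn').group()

The match spans [0:5] → '[y49]'.

'[y49]'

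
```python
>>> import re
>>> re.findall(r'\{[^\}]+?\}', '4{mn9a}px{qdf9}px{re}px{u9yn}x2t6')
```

With no groups in the pattern, `findall` gives back each whole match — 4 here.

['{mn9a}', '{qdf9}', '{re}', '{u9yn}']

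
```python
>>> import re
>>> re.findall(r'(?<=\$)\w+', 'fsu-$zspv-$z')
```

['zspv', 'z']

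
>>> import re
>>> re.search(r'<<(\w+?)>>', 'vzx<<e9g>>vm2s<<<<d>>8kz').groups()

The match spans [3:10] → '<<e9g>>'.
Captured: group 1 = 'e9g'.

('e9g',)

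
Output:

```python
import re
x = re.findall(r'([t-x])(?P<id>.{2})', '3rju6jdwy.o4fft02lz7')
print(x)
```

[('u', '6j'), ('w', 'y.'), ('t', '02')]

This matches a character in [t-x] (captured); then exactly 2 of any character (captured as 'id').
Scanning left to right: at [3:6] match 'u6j', groups = ('u', '6j'); at [7:10] match 'wy.', groups = ('w', 'y.'); at [14:17] match 't02', groups = ('t', '02').
`findall` packs the 2 group values into a tuple for every match.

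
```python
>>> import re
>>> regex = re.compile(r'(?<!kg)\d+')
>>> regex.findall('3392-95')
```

`(?!…)`/`(?<!…)` only lets a position through if the neighbouring text does NOT match; no characters are consumed.
No capturing groups, so `findall` returns the 2 full match strings.

['3392', '95']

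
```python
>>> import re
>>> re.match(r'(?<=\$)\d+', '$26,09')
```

None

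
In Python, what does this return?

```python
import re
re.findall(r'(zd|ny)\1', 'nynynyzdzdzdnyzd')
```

`\1` is not a pattern — it's the concrete string captured by group 1, re-applied verbatim.
Matches: at [0:4] match 'nyny', group 1 = 'ny'; at [6:10] match 'zdzd', group 1 = 'zd'.
`findall` collects group 1 from each match (2 total).

['ny', 'zd']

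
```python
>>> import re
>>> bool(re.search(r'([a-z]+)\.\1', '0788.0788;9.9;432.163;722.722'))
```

False

`\1` is not a pattern — it's the concrete string captured by group 1, re-applied verbatim.
`search` walks the string left to right and returns the first match it finds.
Here nothing in the string fits, so the call returns None, and `bool(None)` is False.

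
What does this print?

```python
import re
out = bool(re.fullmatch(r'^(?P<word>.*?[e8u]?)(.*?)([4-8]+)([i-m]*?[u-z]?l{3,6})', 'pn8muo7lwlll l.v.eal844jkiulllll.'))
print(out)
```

False

This matches anchored at the start of the string; then zero or more of any character (lazy), then optionally one of [e8u] (captured as 'word'); then zero or more of any character (lazy) (captured); then one or more of a character in [4-8] (captured); then zero or more of a character in [i-m] (lazy), then optionally a character in [u-z], then 3 to 6 of the literal 'l' (captured).
`re.fullmatch` requires the pattern to consume the entire string.
Here there's no way to consume every character, so the call returns None, and `bool(None)` is False.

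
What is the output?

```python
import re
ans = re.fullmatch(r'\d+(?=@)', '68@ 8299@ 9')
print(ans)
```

None

`re.fullmatch` requires the pattern to consume the entire string.
Here there's no way to consume every character, so the call returns None.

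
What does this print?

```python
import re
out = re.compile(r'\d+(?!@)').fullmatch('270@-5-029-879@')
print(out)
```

None

`fullmatch` succeeds only if the pattern covers the string from start to end.
Here there's no way to consume every character, so the call returns None.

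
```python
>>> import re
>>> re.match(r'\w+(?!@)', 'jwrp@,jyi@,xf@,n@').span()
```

(0, 3)

`re.match` won't scan ahead — the pattern has to work from the very first character.
The match spans [0:3] → 'jwr'.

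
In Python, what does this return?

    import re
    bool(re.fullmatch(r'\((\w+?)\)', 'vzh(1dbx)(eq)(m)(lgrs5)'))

False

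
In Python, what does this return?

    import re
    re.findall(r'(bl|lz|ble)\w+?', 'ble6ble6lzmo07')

Alternation isn't longest-match — the leftmost alternative that fits at this position is chosen.
Because there's exactly one group, `findall` drops the full match and keeps group 1 from each hit.

['bl', 'bl', 'lz']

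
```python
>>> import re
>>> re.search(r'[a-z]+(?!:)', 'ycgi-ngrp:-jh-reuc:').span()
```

(0, 4)

The negative lookahead/lookbehind blocks any match where the forbidden context is present.
`search` walks the string left to right and returns the first match it finds.
The match spans [0:4] → 'ycgi'.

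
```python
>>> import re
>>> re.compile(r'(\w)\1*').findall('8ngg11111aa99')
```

`\1` is not a pattern — it's the concrete string captured by group 1, re-applied verbatim.
Because there's exactly one group, `findall` drops the full match and keeps group 1 from each hit.

['8', 'n', 'g', '1', 'a', '9']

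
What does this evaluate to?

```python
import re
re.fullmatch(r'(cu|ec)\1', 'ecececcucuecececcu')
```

`re.fullmatch` is like wrapping the pattern in `^…$` (in single-line mode).
Here there's no way to consume every character, so the call returns None.

None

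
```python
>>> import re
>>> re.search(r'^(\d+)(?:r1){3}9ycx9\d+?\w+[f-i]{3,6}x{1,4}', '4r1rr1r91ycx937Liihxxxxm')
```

This matches anchored at the start of the string; then one or more of a digit (captured); then the literal 'r1' repeated 3 times, then the literal '9yc', then the literal 'x9'; then one or more of a digit (lazy); then one or more of a word character, then 3 to 6 of a character in [f-i], then 1 to 4 of a literal 'x'.
Unlike `match`, `search` isn't anchored — it looks for the pattern anywhere in the string.
Here the pattern never matches, so the call returns None.

None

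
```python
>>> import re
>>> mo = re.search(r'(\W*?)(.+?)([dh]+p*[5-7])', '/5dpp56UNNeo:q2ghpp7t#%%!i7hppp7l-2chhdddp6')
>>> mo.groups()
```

('', '/5', 'dpp5')

Pattern: zero or more of a non-word character (lazy) (captured); then one or more of any character (lazy) (captured); then one or more of one of [dh], then zero or more of a literal 'p', then a character in [5-7] (captured).
With the lazy modifier that quantifier settles for the fewest repetitions that let the rest of the pattern succeed (the atoms after it are unaffected and can still be greedy).
`re.search` scans for the first position where the pattern succeeds.
The match spans [0:6] → '/5dpp5'.
Captured: group 1 = '', group 2 = '/5', group 3 = 'dpp5'.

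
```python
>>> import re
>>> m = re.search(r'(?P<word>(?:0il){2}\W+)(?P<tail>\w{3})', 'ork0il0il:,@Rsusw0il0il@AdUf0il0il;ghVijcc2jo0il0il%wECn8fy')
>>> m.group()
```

'0il0il:,@Rsu'

The pattern matches the literal '0il' repeated 2 times, then one or more of a non-word character (captured as 'word'); then exactly 3 of a word character (captured as 'tail').
`search` walks the string left to right and returns the first match it finds.
The match spans [3:15] → '0il0il:,@Rsu'.
Captured: group 1 = '0il0il:,@', group 2 = 'Rsu'.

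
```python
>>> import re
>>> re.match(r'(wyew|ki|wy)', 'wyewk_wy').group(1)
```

The match spans [0:4] → 'wyew'.
Captured: group 1 = 'wyew'.

'wyew'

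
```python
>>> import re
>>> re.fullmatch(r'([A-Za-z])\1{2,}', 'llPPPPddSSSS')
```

`fullmatch` succeeds only if the pattern covers the string from start to end.
Here the pattern can't cover the whole string, so the call returns None.

None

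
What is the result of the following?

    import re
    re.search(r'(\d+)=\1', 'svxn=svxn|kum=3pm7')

After group 1 captures some text, `\1` only succeeds where that same text appears again.
`re.search` scans for the first position where the pattern succeeds.
Here no position works, so the call returns None.

None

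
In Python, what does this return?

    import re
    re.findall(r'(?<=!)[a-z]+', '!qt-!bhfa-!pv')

The lookaround is zero-width — it requires the adjacent text to match without consuming it, so the asserted text isn't part of the match.
Matches: at [1:3] → 'qt'; at [5:9] → 'bhfa'; at [11:13] → 'pv'.
Since nothing is captured, `findall` lists the 3 matched substrings directly.

['qt', 'bhfa', 'pv']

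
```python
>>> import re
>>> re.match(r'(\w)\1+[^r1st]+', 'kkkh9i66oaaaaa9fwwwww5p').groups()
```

('k',)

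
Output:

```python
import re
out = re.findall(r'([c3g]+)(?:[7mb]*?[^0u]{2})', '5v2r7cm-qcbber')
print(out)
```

['c', 'c']

The pattern matches one or more of one of [c3g] (captured); then zero or more of one of [7mb] (lazy), then exactly 2 of any character except [0u] (non-capturing group).
With a single group, `findall` returns only what that group captured — 2 items.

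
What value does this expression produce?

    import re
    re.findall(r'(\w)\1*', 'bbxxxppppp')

`\1` is not a pattern — it's the concrete string captured by group 1, re-applied verbatim.
`findall` collects group 1 from each match (3 total).

['b', 'x', 'p']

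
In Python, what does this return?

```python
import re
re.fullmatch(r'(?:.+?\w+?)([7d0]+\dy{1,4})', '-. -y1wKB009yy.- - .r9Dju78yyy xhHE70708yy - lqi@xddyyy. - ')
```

Pattern: one or more of any character (lazy), then one or more of a word character (lazy) (non-capturing group); then one or more of one of [7d0], then a digit, then 1 to 4 of the literal 'y' (captured).
`re.fullmatch` requires the pattern to consume the entire string.
Here the pattern can't cover the whole string, so the call returns None.

None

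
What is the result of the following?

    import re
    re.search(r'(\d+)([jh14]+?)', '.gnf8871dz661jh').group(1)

'887'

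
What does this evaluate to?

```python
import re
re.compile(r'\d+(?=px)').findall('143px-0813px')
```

['143', '0813']

Because the assertion is zero-width, the text it checks is not consumed and won't appear in the result.
Scanning left to right: at [0:3] → '143'; at [6:10] → '0813'.
With no groups in the pattern, `findall` gives back each whole match — 2 here.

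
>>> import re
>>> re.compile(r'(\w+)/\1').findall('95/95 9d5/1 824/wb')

`\1` has to match the exact text group 1 already captured.
One capturing group, so `findall` returns just the captured substring from the one match — 1 in all.

['95']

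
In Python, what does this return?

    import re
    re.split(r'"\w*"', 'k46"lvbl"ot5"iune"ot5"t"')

['k46', 'ot5', 'ot5', '']

Splitting on the pattern gives 4 pieces.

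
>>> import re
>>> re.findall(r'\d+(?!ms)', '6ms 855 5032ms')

The negative lookahead/lookbehind blocks any match where the forbidden context is present.
`findall` yields the raw match text (2 of them) because the pattern has no groups.

['855', '503']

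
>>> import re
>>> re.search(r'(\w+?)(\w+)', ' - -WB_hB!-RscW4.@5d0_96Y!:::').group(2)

This matches one or more of a word character (lazy) (captured); then one or more of a word character (captured).
A `+?`/`*?`/`{m,n}?` starts at its minimum and grows only as far as needed for what follows to match.
`search` walks the string left to right and returns the first match it finds.
The match spans [4:9] → 'WB_hB'.
Captured: group 1 = 'W', group 2 = 'B_hB'.

'B_hB'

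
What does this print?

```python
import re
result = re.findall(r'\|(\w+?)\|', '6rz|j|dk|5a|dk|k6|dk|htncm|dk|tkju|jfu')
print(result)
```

One capturing group, so `findall` returns just the captured substring from each match — 5 in all.

['j', '5a', 'k6', 'htncm', 'tkju']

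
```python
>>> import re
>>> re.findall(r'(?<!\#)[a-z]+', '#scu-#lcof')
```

['cu', 'cof']

Because the assertion is negative and zero-width, positions next to the forbidden text are skipped.
Since nothing is captured, `findall` lists the 2 matched substrings directly.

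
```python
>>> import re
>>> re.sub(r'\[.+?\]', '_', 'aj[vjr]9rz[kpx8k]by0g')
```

'aj_9rz_by0g'

Because the quantifier is non-greedy, it stops expanding at the earliest point where the rest of the pattern can succeed.
Every occurrence is swapped for '_'.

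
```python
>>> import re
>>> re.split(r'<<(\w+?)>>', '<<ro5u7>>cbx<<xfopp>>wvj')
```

Matches to split on: at [0:9] → '<<ro5u7>>'; at [12:21] → '<<xfopp>>'.
The group in the pattern means `split` returns the separators' captures alongside the pieces.

['', 'ro5u7', 'cbx', 'xfopp', 'wvj']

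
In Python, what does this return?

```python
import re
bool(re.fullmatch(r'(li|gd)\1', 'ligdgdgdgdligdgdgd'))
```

After group 1 captures some text, `\1` only succeeds where that same text appears again.
For `fullmatch`, every character of the input must be accounted for by the pattern.
Here the pattern can't cover the whole string, so the call returns None, and `bool(None)` is False.

False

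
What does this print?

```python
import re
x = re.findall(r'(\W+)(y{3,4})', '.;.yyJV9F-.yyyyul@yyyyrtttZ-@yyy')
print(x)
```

[('-.', 'yyyy'), ('@', 'yyyy'), ('-@', 'yyy')]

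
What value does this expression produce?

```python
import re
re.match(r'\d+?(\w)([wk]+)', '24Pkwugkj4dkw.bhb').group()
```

This matches one or more of a digit (lazy); then a word character (captured); then one or more of one of [wk] (captured).
`re.match` only tries the pattern at the start of the string.
The match spans [0:5] → '24Pkw'.
Captured: group 1 = 'P', group 2 = 'kw'.

'24Pkw'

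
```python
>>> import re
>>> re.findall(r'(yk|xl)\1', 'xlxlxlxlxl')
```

['xl', 'xl']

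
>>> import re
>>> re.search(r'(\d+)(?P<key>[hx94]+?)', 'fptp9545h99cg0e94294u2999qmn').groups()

The match spans [4:9] → '9545h'.
Captured: group 1 = '9545', group 2 = 'h'.

('9545', 'h')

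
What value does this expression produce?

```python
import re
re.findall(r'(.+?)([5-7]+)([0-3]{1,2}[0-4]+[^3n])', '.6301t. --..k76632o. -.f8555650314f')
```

This matches one or more of any character (lazy) (captured); then one or more of a character in [5-7] (captured); then 1 to 2 of a character in [0-3], then one or more of a character in [0-4], then any character except [3n] (captured).
The `?` after the quantifier makes it lazy — it takes as little as possible before letting the rest of the pattern try.
Walking the string: at [0:6] match '.6301t', groups = ('.', '6', '301t'); at [6:19] match '. --..k76632o', groups = ('. --..k', '766', '32o'); at [19:35] match '. -.f8555650314f', groups = ('. -.f8', '55565', '0314f').
3 groups means each result is a tuple of 3 captured strings — 3 here.

[('.', '6', '301t'), ('. --..k', '766', '32o'), ('. -.f8', '55565', '0314f')]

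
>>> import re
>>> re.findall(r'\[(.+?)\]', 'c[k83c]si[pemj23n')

Scanning left to right: at [1:7] match '[k83c]', group 1 = 'k83c'.
Because there's exactly one group, `findall` drops the full match and keeps group 1 from the one hit.

['k83c']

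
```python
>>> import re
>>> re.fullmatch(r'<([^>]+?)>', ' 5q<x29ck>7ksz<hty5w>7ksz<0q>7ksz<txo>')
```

`re.fullmatch` requires the pattern to consume the entire string.
Here the pattern can't cover the whole string, so the call returns None.

None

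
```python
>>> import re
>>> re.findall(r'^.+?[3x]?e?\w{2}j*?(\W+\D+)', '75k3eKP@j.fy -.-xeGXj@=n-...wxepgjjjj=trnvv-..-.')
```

['@j.fy -.-xeGXj@=n-...wxepgjjjj=trnvv-..-.']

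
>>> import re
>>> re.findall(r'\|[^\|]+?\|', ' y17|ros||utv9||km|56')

['|ros|', '|utv9|', '|km|']

No capturing groups, so `findall` returns the 3 full match strings.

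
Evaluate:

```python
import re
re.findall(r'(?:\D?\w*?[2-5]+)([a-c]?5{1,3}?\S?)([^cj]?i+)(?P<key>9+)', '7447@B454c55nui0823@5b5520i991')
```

[('b552', '0i', '99')]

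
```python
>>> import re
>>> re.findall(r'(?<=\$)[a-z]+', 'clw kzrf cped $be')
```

The positive lookaround only admits positions where the adjacent text matches; those characters stay outside the span.
Matches: at [15:17] → 'be'.
Since nothing is captured, `findall` lists the 1 matched substring directly.

['be']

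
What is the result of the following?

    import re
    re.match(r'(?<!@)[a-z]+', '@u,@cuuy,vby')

None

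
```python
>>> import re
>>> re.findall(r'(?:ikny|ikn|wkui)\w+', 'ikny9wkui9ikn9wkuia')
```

Since nothing is captured, `findall` lists the 1 matched substring directly.

['ikny9wkui9ikn9wkuia']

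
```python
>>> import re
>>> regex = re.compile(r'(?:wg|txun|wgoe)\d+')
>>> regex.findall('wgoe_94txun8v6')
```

Walking the string: at [7:12] → 'txun8'.
With no groups in the pattern, `findall` gives back each whole match — 1 here.

['txun8']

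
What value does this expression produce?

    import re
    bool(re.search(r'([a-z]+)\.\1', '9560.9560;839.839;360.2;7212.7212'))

False

The backreference `\1` re-matches whatever the first group consumed, character for character.
`search` walks the string left to right and returns the first match it finds.
Here the pattern never matches, so the call returns None, and `bool(None)` is False.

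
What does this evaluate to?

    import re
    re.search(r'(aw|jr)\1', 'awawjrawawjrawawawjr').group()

'awaw'

A backreference is literal: `\1` must see the identical characters the first group matched.
`re.search` scans for the first position where the pattern succeeds.
The match spans [0:4] → 'awaw'.
Captured: group 1 = 'aw'.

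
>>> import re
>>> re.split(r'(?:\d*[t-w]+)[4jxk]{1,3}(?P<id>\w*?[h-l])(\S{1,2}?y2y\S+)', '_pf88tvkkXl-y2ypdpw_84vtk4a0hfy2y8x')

['_pf', 'Xl', '-y2ypdpw_84vtk4a0hfy2y8x', '']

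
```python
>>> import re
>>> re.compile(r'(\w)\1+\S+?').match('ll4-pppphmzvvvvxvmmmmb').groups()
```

After group 1 captures some text, `\1` only succeeds where that same text appears again.
`match` is anchored at position 0; if the pattern doesn't fit there, it returns None.
The match spans [0:3] → 'll4'.
Captured: group 1 = 'l'.

('l',)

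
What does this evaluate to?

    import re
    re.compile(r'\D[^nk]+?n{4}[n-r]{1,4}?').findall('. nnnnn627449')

['. nnnnn']

Pattern: a non-digit; then one or more of any character except [nk] (lazy), then exactly 4 of the literal 'n', then 1 to 4 of a character in [n-r] (lazy).
Scanning left to right: at [0:7] → '. nnnnn'.
`findall` yields the raw match text (1 of them) because the pattern has no groups.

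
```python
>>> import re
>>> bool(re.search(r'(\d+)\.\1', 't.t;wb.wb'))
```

`\1` is not a pattern — it's the concrete string captured by group 1, re-applied verbatim.
Here nothing in the string fits, so the call returns None, and `bool(None)` is False.

False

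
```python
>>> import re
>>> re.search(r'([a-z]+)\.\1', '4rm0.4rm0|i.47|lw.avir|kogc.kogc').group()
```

'kogc.kogc'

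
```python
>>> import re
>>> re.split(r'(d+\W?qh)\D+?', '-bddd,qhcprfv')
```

['-b', 'ddd,qh', 'prfv']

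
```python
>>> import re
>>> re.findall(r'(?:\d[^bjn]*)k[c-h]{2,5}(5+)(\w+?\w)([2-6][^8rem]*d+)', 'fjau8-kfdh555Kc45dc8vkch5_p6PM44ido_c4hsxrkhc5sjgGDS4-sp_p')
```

[('5', '_p', '6PM44id')]

Lazy quantifiers expand one character at a time until the remainder of the pattern can match.
Multiple groups make `findall` return tuples — one 3-tuple for the one match.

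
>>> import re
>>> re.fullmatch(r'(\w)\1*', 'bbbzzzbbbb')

The backreference `\1` re-matches whatever the first group consumed, character for character.
`re.fullmatch` is like wrapping the pattern in `^…$` (in single-line mode).
Here the pattern can't cover the whole string, so the call returns None.

None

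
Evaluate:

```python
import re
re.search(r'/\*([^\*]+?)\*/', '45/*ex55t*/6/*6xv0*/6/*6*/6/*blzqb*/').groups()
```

('ex55t',)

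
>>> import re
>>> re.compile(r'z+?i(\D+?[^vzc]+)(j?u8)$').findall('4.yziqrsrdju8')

[('qrsrdj', 'u8')]

`findall` packs the 2 group values into a tuple for every match.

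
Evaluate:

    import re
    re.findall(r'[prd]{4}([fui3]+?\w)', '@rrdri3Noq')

['i3']

Pattern: exactly 4 of one of [prd]; then one or more of one of [fui3] (lazy), then a word character (captured).
Walking the string: at [1:7] match 'rrdri3', group 1 = 'i3'.
Because there's exactly one group, `findall` drops the full match and keeps group 1 from the one hit.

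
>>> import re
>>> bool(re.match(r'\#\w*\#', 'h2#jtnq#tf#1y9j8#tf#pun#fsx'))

`re.match` only tries the pattern at the start of the string.
Here position 0 doesn't satisfy it, so the call returns None, and `bool(None)` is False.

False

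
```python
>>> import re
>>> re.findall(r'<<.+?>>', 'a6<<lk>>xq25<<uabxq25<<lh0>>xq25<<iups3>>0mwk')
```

['<<lk>>', '<<uabxq25<<lh0>>', '<<iups3>>']

`findall` yields the raw match text (3 of them) because the pattern has no groups.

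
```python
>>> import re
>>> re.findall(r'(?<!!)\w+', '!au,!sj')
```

`(?!…)`/`(?<!…)` only lets a position through if the neighbouring text does NOT match; no characters are consumed.
`findall` yields the raw match text (2 of them) because the pattern has no groups.

['u', 'j']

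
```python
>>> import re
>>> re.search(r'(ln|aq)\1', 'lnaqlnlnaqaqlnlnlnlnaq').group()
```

'lnln'

The backreference `\1` re-matches whatever the first group consumed, character for character.
The match spans [4:8] → 'lnln'.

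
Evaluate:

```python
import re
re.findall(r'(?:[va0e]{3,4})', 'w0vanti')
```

Pattern: 3 to 4 of one of [va0e] (non-capturing group).
Since nothing is captured, `findall` lists the 1 matched substring directly.

['0va']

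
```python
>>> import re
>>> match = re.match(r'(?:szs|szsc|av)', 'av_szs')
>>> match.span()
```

With `match`, the pattern is implicitly anchored at the beginning.
The match spans [0:2] → 'av'.

(0, 2)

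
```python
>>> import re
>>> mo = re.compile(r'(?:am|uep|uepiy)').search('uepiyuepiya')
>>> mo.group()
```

'uep'

Branches in `(...|...)` are attempted left-to-right; the first branch that allows the whole pattern to succeed is taken.
Unlike `match`, `search` isn't anchored — it looks for the pattern anywhere in the string.
The match spans [0:3] → 'uep'.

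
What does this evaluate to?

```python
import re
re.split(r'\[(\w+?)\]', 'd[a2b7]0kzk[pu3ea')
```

Matches to split on: at [1:7] → '[a2b7]'.
Because the pattern has a capturing group, `split` also inserts each captured text between the pieces.

['d', 'a2b7', '0kzk[pu3ea']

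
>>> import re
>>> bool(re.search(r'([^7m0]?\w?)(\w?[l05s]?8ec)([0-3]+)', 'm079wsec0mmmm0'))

False

The pattern matches optionally any character except [7m0], then optionally a word character (captured); then optionally a word character, then optionally one of [l05s], then the literal '8ec' (captured); then one or more of a character in [0-3] (captured).
`re.search` tries every starting position until one works.
Here the pattern never matches, so the call returns None, and `bool(None)` is False.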